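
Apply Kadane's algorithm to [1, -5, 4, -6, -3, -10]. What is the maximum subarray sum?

Using Kadane's algorithm on [1, -5, 4, -6, -3, -10]:

Scanning through the array:
Position 1 (value -5): max_ending_here = -4, max_so_far = 1
Position 2 (value 4): max_ending_here = 4, max_so_far = 4
Position 3 (value -6): max_ending_here = -2, max_so_far = 4
Position 4 (value -3): max_ending_here = -3, max_so_far = 4
Position 5 (value -10): max_ending_here = -10, max_so_far = 4

Maximum subarray: [4]
Maximum sum: 4

The maximum subarray is [4] with sum 4. This subarray runs from index 2 to index 2.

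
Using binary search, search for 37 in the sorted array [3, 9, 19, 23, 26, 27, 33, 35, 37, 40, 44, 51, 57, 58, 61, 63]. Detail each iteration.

Binary search for 37 in [3, 9, 19, 23, 26, 27, 33, 35, 37, 40, 44, 51, 57, 58, 61, 63]:

lo=0, hi=15, mid=7, arr[mid]=35 -> 35 < 37, search right half
lo=8, hi=15, mid=11, arr[mid]=51 -> 51 > 37, search left half
lo=8, hi=10, mid=9, arr[mid]=40 -> 40 > 37, search left half
lo=8, hi=8, mid=8, arr[mid]=37 -> Found target at index 8!

Binary search finds 37 at index 8 after 4 comparisons. The search repeatedly halves the search space by comparing with the middle element.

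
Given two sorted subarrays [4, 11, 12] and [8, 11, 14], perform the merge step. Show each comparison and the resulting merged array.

Merging process:

Compare 4 vs 8: take 4 from left. Merged: [4]
Compare 11 vs 8: take 8 from right. Merged: [4, 8]
Compare 11 vs 11: take 11 from left. Merged: [4, 8, 11]
Compare 12 vs 11: take 11 from right. Merged: [4, 8, 11, 11]
Compare 12 vs 14: take 12 from left. Merged: [4, 8, 11, 11, 12]
Append remaining from right: [14]. Merged: [4, 8, 11, 11, 12, 14]

Final merged array: [4, 8, 11, 11, 12, 14]
Total comparisons: 5

The merged array is [4, 8, 11, 11, 12, 14], requiring 5 comparisons. The merge step runs in O(n) time where n is the total number of elements.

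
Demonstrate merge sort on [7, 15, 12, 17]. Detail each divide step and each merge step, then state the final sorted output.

Merge sort trace:

Split: [7, 15, 12, 17] -> [7, 15] and [12, 17]
  Split: [7, 15] -> [7] and [15]
  Merge: [7] + [15] -> [7, 15]
  Split: [12, 17] -> [12] and [17]
  Merge: [12] + [17] -> [12, 17]
Merge: [7, 15] + [12, 17] -> [7, 12, 15, 17]

Final sorted array: [7, 12, 15, 17]

The merge sort proceeds by recursively splitting the array and merging sorted halves.
After all merges, the sorted array is [7, 12, 15, 17].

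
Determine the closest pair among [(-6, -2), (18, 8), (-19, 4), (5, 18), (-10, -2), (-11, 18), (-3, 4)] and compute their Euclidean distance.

Computing all pairwise distances among 7 points:

d((-6, -2), (18, 8)) = 26.0
d((-6, -2), (-19, 4)) = 14.3178
d((-6, -2), (5, 18)) = 22.8254
d((-6, -2), (-10, -2)) = 4.0 <-- minimum
d((-6, -2), (-11, 18)) = 20.6155
d((-6, -2), (-3, 4)) = 6.7082
d((18, 8), (-19, 4)) = 37.2156
d((18, 8), (5, 18)) = 16.4012
d((18, 8), (-10, -2)) = 29.7321
d((18, 8), (-11, 18)) = 30.6757
d((18, 8), (-3, 4)) = 21.3776
d((-19, 4), (5, 18)) = 27.7849
d((-19, 4), (-10, -2)) = 10.8167
d((-19, 4), (-11, 18)) = 16.1245
d((-19, 4), (-3, 4)) = 16.0
d((5, 18), (-10, -2)) = 25.0
d((5, 18), (-11, 18)) = 16.0
d((5, 18), (-3, 4)) = 16.1245
d((-10, -2), (-11, 18)) = 20.025
d((-10, -2), (-3, 4)) = 9.2195
d((-11, 18), (-3, 4)) = 16.1245

Closest pair: (-6, -2) and (-10, -2) with distance 4.0

The closest pair is (-6, -2) and (-10, -2) with Euclidean distance 4.0. For 7 points, brute-force pairwise comparison is shown above. For large n, the divide-and-conquer algorithm (sort by x, recurse on halves, check the dividing strip) achieves O(n log n).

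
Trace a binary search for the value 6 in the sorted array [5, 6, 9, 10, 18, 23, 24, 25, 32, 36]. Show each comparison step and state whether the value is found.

Binary search for 6 in [5, 6, 9, 10, 18, 23, 24, 25, 32, 36]:

lo=0, hi=9, mid=4, arr[mid]=18 -> 18 > 6, search left half
lo=0, hi=3, mid=1, arr[mid]=6 -> Found target at index 1!

Binary search finds 6 at index 1 after 2 comparisons. The search repeatedly halves the search space by comparing with the middle element.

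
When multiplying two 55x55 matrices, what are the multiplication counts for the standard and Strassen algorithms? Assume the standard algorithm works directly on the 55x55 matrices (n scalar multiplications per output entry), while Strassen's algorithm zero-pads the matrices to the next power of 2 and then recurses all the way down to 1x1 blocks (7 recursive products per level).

Matrix multiplication for 55x55 matrices:

Strassen's algorithm requires power-of-2 dimensions. Pad 55x55 to 64x64 (next power of 2).

Standard algorithm: 55^3 = 166375 multiplications
Strassen's algorithm: 7^(log2(64)) = 7^6 = 117649 multiplications
Savings: 166375 - 117649 = 48726 multiplications

Standard: 166375 multiplications (55^3). Strassen: 117649 multiplications (7^6, after padding to 64x64). Strassen reduces 8 recursive multiplications to 7 at each level.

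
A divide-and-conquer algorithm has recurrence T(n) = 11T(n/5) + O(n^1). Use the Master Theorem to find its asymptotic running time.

Master Theorem for T(n) = 11T(n/5) + O(n^1):

a = 11, b = 5, c = 1
log_b(a) = log_5(11) = 1.4899

Case 1: c = 1 < log_5(11) = 1.4899
T(n) = O(n^(log_5 11))

For T(n) = 11T(n/5) + O(n^1): log_5(11) = 1.4899. This is Case 1 of the Master Theorem (c < log_b(a), work dominated by leaves), giving O(n^(log_5 11)).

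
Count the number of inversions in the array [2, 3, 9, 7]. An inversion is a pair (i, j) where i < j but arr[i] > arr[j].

Finding inversions in [2, 3, 9, 7]:

(2, 3): arr[2]=9 > arr[3]=7

Total inversions: 1

The array has 1 inversion(s): (2,3). Each pair (i,j) satisfies i < j and arr[i] > arr[j].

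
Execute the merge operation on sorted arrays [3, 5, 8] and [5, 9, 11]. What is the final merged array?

Merging process:

Compare 3 vs 5: take 3 from left. Merged: [3]
Compare 5 vs 5: take 5 from left. Merged: [3, 5]
Compare 8 vs 5: take 5 from right. Merged: [3, 5, 5]
Compare 8 vs 9: take 8 from left. Merged: [3, 5, 5, 8]
Append remaining from right: [9, 11]. Merged: [3, 5, 5, 8, 9, 11]

Final merged array: [3, 5, 5, 8, 9, 11]
Total comparisons: 4

The merged array is [3, 5, 5, 8, 9, 11], requiring 4 comparisons. The merge step runs in O(n) time where n is the total number of elements.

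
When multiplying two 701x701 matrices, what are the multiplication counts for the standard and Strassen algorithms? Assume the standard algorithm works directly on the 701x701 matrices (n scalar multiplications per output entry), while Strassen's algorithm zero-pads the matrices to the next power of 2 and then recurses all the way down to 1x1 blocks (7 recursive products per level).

Matrix multiplication for 701x701 matrices:

Strassen's algorithm requires power-of-2 dimensions. Pad 701x701 to 1024x1024 (next power of 2).

Standard algorithm: 701^3 = 344472101 multiplications
Strassen's algorithm: 7^(log2(1024)) = 7^10 = 282475249 multiplications
Savings: 344472101 - 282475249 = 61996852 multiplications

Standard: 344472101 multiplications (701^3). Strassen: 282475249 multiplications (7^10, after padding to 1024x1024). Strassen reduces 8 recursive multiplications to 7 at each level.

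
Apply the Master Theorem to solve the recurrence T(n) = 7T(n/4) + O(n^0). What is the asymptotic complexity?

Master Theorem for T(n) = 7T(n/4) + O(n^0):

a = 7, b = 4, c = 0
log_b(a) = log_4(7) = 1.4037

Case 1: c = 0 < log_4(7) = 1.4037
T(n) = O(n^(log_4 7))

For T(n) = 7T(n/4) + O(n^0): log_4(7) = 1.4037. This is Case 1 of the Master Theorem (c < log_b(a), work dominated by leaves), giving O(n^(log_4 7)).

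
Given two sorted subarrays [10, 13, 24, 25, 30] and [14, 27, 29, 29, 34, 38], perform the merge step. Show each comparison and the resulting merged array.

Merging process:

Compare 10 vs 14: take 10 from left. Merged: [10]
Compare 13 vs 14: take 13 from left. Merged: [10, 13]
Compare 24 vs 14: take 14 from right. Merged: [10, 13, 14]
Compare 24 vs 27: take 24 from left. Merged: [10, 13, 14, 24]
Compare 25 vs 27: take 25 from left. Merged: [10, 13, 14, 24, 25]
Compare 30 vs 27: take 27 from right. Merged: [10, 13, 14, 24, 25, 27]
Compare 30 vs 29: take 29 from right. Merged: [10, 13, 14, 24, 25, 27, 29]
Compare 30 vs 29: take 29 from right. Merged: [10, 13, 14, 24, 25, 27, 29, 29]
Compare 30 vs 34: take 30 from left. Merged: [10, 13, 14, 24, 25, 27, 29, 29, 30]
Append remaining from right: [34, 38]. Merged: [10, 13, 14, 24, 25, 27, 29, 29, 30, 34, 38]

Final merged array: [10, 13, 14, 24, 25, 27, 29, 29, 30, 34, 38]
Total comparisons: 9

The merged array is [10, 13, 14, 24, 25, 27, 29, 29, 30, 34, 38], requiring 9 comparisons. The merge step runs in O(n) time where n is the total number of elements.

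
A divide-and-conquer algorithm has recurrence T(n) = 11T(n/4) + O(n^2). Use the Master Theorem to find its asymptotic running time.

Master Theorem for T(n) = 11T(n/4) + O(n^2):

a = 11, b = 4, c = 2
log_b(a) = log_4(11) = 1.7297

Case 3: c = 2 > log_4(11) = 1.7297
T(n) = O(n^2) = O(n^2)

For T(n) = 11T(n/4) + O(n^2): log_4(11) = 1.7297. This is Case 3 of the Master Theorem (c > log_b(a), work dominated by root), giving O(n^2).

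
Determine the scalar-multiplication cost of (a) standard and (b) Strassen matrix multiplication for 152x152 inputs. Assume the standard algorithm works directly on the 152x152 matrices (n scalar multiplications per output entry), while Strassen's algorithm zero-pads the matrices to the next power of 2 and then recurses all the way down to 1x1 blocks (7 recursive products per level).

Matrix multiplication for 152x152 matrices:

Strassen's algorithm requires power-of-2 dimensions. Pad 152x152 to 256x256 (next power of 2).

Standard algorithm: 152^3 = 3511808 multiplications
Strassen's algorithm: 7^(log2(256)) = 7^8 = 5764801 multiplications
Difference: 3511808 - 5764801 = -2252993 (Strassen uses MORE here due to padding overhead — for small or just-over-power-of-2 n, padding can outweigh the per-level savings)

Standard: 3511808 multiplications (152^3). Strassen: 5764801 multiplications (7^8, after padding to 256x256). Strassen reduces 8 recursive multiplications to 7 at each level.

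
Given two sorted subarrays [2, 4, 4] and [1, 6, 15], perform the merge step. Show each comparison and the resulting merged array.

Merging process:

Compare 2 vs 1: take 1 from right. Merged: [1]
Compare 2 vs 6: take 2 from left. Merged: [1, 2]
Compare 4 vs 6: take 4 from left. Merged: [1, 2, 4]
Compare 4 vs 6: take 4 from left. Merged: [1, 2, 4, 4]
Append remaining from right: [6, 15]. Merged: [1, 2, 4, 4, 6, 15]

Final merged array: [1, 2, 4, 4, 6, 15]
Total comparisons: 4

The merged array is [1, 2, 4, 4, 6, 15], requiring 4 comparisons. The merge step runs in O(n) time where n is the total number of elements.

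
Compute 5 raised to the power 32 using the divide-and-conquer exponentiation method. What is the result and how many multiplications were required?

Computing 5^32 by squaring (build up from 5^1; each line after the first costs one multiplication):

5^1 = 5
5^2 = (5^1)^2 = 5^2 = 25
5^4 = (5^2)^2 = 25^2 = 625
5^8 = (5^4)^2 = 625^2 = 390625
5^16 = (5^8)^2 = 390625^2 = 152587890625
5^32 = (5^16)^2 = 152587890625^2 = 23283064365386962890625

Result: 23283064365386962890625
Multiplications needed: 5 (5 lines after 5^1)

5^32 = 23283064365386962890625. Using exponentiation by squaring, this requires 5 multiplications. The key idea: if the exponent is even, square the half-power; if odd, multiply by the base once.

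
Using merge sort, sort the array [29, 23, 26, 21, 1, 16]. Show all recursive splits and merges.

Merge sort trace:

Split: [29, 23, 26, 21, 1, 16] -> [29, 23, 26] and [21, 1, 16]
  Split: [29, 23, 26] -> [29] and [23, 26]
    Split: [23, 26] -> [23] and [26]
    Merge: [23] + [26] -> [23, 26]
  Merge: [29] + [23, 26] -> [23, 26, 29]
  Split: [21, 1, 16] -> [21] and [1, 16]
    Split: [1, 16] -> [1] and [16]
    Merge: [1] + [16] -> [1, 16]
  Merge: [21] + [1, 16] -> [1, 16, 21]
Merge: [23, 26, 29] + [1, 16, 21] -> [1, 16, 21, 23, 26, 29]

Final sorted array: [1, 16, 21, 23, 26, 29]

The merge sort proceeds by recursively splitting the array and merging sorted halves.
After all merges, the sorted array is [1, 16, 21, 23, 26, 29].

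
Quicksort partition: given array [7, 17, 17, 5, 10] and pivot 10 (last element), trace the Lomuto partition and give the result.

Lomuto partition with pivot = 10:

Initial array: [7, 17, 17, 5, 10]

arr[0]=7 <= 10: swap with position 0, array becomes [7, 17, 17, 5, 10]
arr[1]=17 > 10: no swap
arr[2]=17 > 10: no swap
arr[3]=5 <= 10: swap with position 1, array becomes [7, 5, 17, 17, 10]

Place pivot at position 2: [7, 5, 10, 17, 17]
Pivot position: 2

After partitioning with pivot 10, the array becomes [7, 5, 10, 17, 17]. The pivot is placed at index 2. All elements to the left of the pivot are <= 10, and all elements to the right are > 10.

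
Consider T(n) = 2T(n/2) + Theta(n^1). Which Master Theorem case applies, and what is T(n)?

Master Theorem for T(n) = 2T(n/2) + O(n^1):

a = 2, b = 2, c = 1
log_b(a) = log_2(2) = 1.0000

Case 2: c = 1 = log_2(2) = 1.0000
T(n) = O(n^1 log n) = O(n log n)

For T(n) = 2T(n/2) + O(n^1): log_2(2) = 1.0000. This is Case 2 of the Master Theorem (c = log_b(a), equal work at all levels), giving O(n log n).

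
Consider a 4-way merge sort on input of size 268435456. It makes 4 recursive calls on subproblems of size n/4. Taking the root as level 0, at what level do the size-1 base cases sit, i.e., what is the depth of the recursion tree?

For divide and conquer with division factor 4:

Problem sizes at each level:
Level 0: 268435456
Level 1: 67108864
Level 2: 16777216
Level 3: 4194304
Level 4: 1048576
Level 5: 262144
Level 6: 65536
Level 7: 16384
Level 8: 4096
Level 9: 1024
Level 10: 256
Level 11: 64
Level 12: 16
Level 13: 4
Level 14: 1

The root is level 0 and the size-1 base case is level 14 (the tree spans levels 0 through 14, i.e. 15 levels counting the root), so the depth is the number of divisions: log_4(268435456) = 14

The recursion tree depth is log_4(268435456) = 14. At each level, the problem size is divided by 4, so it takes 14 divisions to reduce to a base case of size 1. The algorithm makes 4 recursive calls at each level.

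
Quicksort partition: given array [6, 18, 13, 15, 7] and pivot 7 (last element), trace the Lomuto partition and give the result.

Lomuto partition with pivot = 7:

Initial array: [6, 18, 13, 15, 7]

arr[0]=6 <= 7: swap with position 0, array becomes [6, 18, 13, 15, 7]
arr[1]=18 > 7: no swap
arr[2]=13 > 7: no swap
arr[3]=15 > 7: no swap

Place pivot at position 1: [6, 7, 13, 15, 18]
Pivot position: 1

After partitioning with pivot 7, the array becomes [6, 7, 13, 15, 18]. The pivot is placed at index 1. All elements to the left of the pivot are <= 7, and all elements to the right are > 7.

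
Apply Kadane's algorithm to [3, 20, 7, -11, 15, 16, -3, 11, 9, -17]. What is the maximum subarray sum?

Using Kadane's algorithm on [3, 20, 7, -11, 15, 16, -3, 11, 9, -17]:

Scanning through the array:
Position 1 (value 20): max_ending_here = 23, max_so_far = 23
Position 2 (value 7): max_ending_here = 30, max_so_far = 30
Position 3 (value -11): max_ending_here = 19, max_so_far = 30
Position 4 (value 15): max_ending_here = 34, max_so_far = 34
Position 5 (value 16): max_ending_here = 50, max_so_far = 50
Position 6 (value -3): max_ending_here = 47, max_so_far = 50
Position 7 (value 11): max_ending_here = 58, max_so_far = 58
Position 8 (value 9): max_ending_here = 67, max_so_far = 67
Position 9 (value -17): max_ending_here = 50, max_so_far = 67

Maximum subarray: [3, 20, 7, -11, 15, 16, -3, 11, 9]
Maximum sum: 67

The maximum subarray is [3, 20, 7, -11, 15, 16, -3, 11, 9] with sum 67. This subarray runs from index 0 to index 8.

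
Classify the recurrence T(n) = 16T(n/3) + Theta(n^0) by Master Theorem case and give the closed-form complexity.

Master Theorem for T(n) = 16T(n/3) + O(n^0):

a = 16, b = 3, c = 0
log_b(a) = log_3(16) = 2.5237

Case 1: c = 0 < log_3(16) = 2.5237
T(n) = O(n^(log_3 16))

For T(n) = 16T(n/3) + O(n^0): log_3(16) = 2.5237. This is Case 1 of the Master Theorem (c < log_b(a), work dominated by leaves), giving O(n^(log_3 16)).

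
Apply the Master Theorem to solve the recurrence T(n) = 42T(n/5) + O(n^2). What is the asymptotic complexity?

Master Theorem for T(n) = 42T(n/5) + O(n^2):

a = 42, b = 5, c = 2
log_b(a) = log_5(42) = 2.3223

Case 1: c = 2 < log_5(42) = 2.3223
T(n) = O(n^(log_5 42))

For T(n) = 42T(n/5) + O(n^2): log_5(42) = 2.3223. This is Case 1 of the Master Theorem (c < log_b(a), work dominated by leaves), giving O(n^(log_5 42)).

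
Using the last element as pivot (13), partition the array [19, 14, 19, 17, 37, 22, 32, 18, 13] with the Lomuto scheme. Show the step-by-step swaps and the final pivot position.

Lomuto partition with pivot = 13:

Initial array: [19, 14, 19, 17, 37, 22, 32, 18, 13]

arr[0]=19 > 13: no swap
arr[1]=14 > 13: no swap
arr[2]=19 > 13: no swap
arr[3]=17 > 13: no swap
arr[4]=37 > 13: no swap
arr[5]=22 > 13: no swap
arr[6]=32 > 13: no swap
arr[7]=18 > 13: no swap

Place pivot at position 0: [13, 14, 19, 17, 37, 22, 32, 18, 19]
Pivot position: 0

After partitioning with pivot 13, the array becomes [13, 14, 19, 17, 37, 22, 32, 18, 19]. The pivot is placed at index 0. All elements to the left of the pivot are <= 13, and all elements to the right are > 13.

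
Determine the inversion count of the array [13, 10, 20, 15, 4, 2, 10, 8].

Finding inversions in [13, 10, 20, 15, 4, 2, 10, 8]:

(0, 1): arr[0]=13 > arr[1]=10
(0, 4): arr[0]=13 > arr[4]=4
(0, 5): arr[0]=13 > arr[5]=2
(0, 6): arr[0]=13 > arr[6]=10
(0, 7): arr[0]=13 > arr[7]=8
(1, 4): arr[1]=10 > arr[4]=4
(1, 5): arr[1]=10 > arr[5]=2
(1, 7): arr[1]=10 > arr[7]=8
(2, 3): arr[2]=20 > arr[3]=15
(2, 4): arr[2]=20 > arr[4]=4
(2, 5): arr[2]=20 > arr[5]=2
(2, 6): arr[2]=20 > arr[6]=10
(2, 7): arr[2]=20 > arr[7]=8
(3, 4): arr[3]=15 > arr[4]=4
(3, 5): arr[3]=15 > arr[5]=2
(3, 6): arr[3]=15 > arr[6]=10
(3, 7): arr[3]=15 > arr[7]=8
(4, 5): arr[4]=4 > arr[5]=2
(6, 7): arr[6]=10 > arr[7]=8

Total inversions: 19

The array has 19 inversion(s): (0,1), (0,4), (0,5), (0,6), (0,7), (1,4), (1,5), (1,7), (2,3), (2,4), (2,5), (2,6), (2,7), (3,4), (3,5), (3,6), (3,7), (4,5), (6,7). Each pair (i,j) satisfies i < j and arr[i] > arr[j].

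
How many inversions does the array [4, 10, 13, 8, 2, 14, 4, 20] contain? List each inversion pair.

Finding inversions in [4, 10, 13, 8, 2, 14, 4, 20]:

(0, 4): arr[0]=4 > arr[4]=2
(1, 3): arr[1]=10 > arr[3]=8
(1, 4): arr[1]=10 > arr[4]=2
(1, 6): arr[1]=10 > arr[6]=4
(2, 3): arr[2]=13 > arr[3]=8
(2, 4): arr[2]=13 > arr[4]=2
(2, 6): arr[2]=13 > arr[6]=4
(3, 4): arr[3]=8 > arr[4]=2
(3, 6): arr[3]=8 > arr[6]=4
(5, 6): arr[5]=14 > arr[6]=4

Total inversions: 10

The array has 10 inversion(s): (0,4), (1,3), (1,4), (1,6), (2,3), (2,4), (2,6), (3,4), (3,6), (5,6). Each pair (i,j) satisfies i < j and arr[i] > arr[j].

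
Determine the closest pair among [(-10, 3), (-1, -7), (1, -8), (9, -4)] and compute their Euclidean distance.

Computing all pairwise distances among 4 points:

d((-10, 3), (-1, -7)) = 13.4536
d((-10, 3), (1, -8)) = 15.5563
d((-10, 3), (9, -4)) = 20.2485
d((-1, -7), (1, -8)) = 2.2361 <-- minimum
d((-1, -7), (9, -4)) = 10.4403
d((1, -8), (9, -4)) = 8.9443

Closest pair: (-1, -7) and (1, -8) with distance 2.2361

The closest pair is (-1, -7) and (1, -8) with Euclidean distance 2.2361. For 4 points, brute-force pairwise comparison is shown above. For large n, the divide-and-conquer algorithm (sort by x, recurse on halves, check the dividing strip) achieves O(n log n).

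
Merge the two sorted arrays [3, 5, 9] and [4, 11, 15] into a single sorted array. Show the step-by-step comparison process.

Merging process:

Compare 3 vs 4: take 3 from left. Merged: [3]
Compare 5 vs 4: take 4 from right. Merged: [3, 4]
Compare 5 vs 11: take 5 from left. Merged: [3, 4, 5]
Compare 9 vs 11: take 9 from left. Merged: [3, 4, 5, 9]
Append remaining from right: [11, 15]. Merged: [3, 4, 5, 9, 11, 15]

Final merged array: [3, 4, 5, 9, 11, 15]
Total comparisons: 4

The merged array is [3, 4, 5, 9, 11, 15], requiring 4 comparisons. The merge step runs in O(n) time where n is the total number of elements.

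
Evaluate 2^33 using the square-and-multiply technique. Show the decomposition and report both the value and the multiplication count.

Computing 2^33 by squaring (build up from 2^1; each line after the first costs one multiplication):

2^1 = 2
2^2 = (2^1)^2 = 2^2 = 4
2^4 = (2^2)^2 = 4^2 = 16
2^8 = (2^4)^2 = 16^2 = 256
2^16 = (2^8)^2 = 256^2 = 65536
2^32 = (2^16)^2 = 65536^2 = 4294967296
2^33 = 2 * 2^32 = 2 * 4294967296 = 8589934592

Result: 8589934592
Multiplications needed: 6 (6 lines after 2^1)

2^33 = 8589934592. Using exponentiation by squaring, this requires 6 multiplications. The key idea: if the exponent is even, square the half-power; if odd, multiply by the base once.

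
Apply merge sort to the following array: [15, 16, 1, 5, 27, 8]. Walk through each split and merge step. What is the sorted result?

Merge sort trace:

Split: [15, 16, 1, 5, 27, 8] -> [15, 16, 1] and [5, 27, 8]
  Split: [15, 16, 1] -> [15] and [16, 1]
    Split: [16, 1] -> [16] and [1]
    Merge: [16] + [1] -> [1, 16]
  Merge: [15] + [1, 16] -> [1, 15, 16]
  Split: [5, 27, 8] -> [5] and [27, 8]
    Split: [27, 8] -> [27] and [8]
    Merge: [27] + [8] -> [8, 27]
  Merge: [5] + [8, 27] -> [5, 8, 27]
Merge: [1, 15, 16] + [5, 8, 27] -> [1, 5, 8, 15, 16, 27]

Final sorted array: [1, 5, 8, 15, 16, 27]

The merge sort proceeds by recursively splitting the array and merging sorted halves.
After all merges, the sorted array is [1, 5, 8, 15, 16, 27].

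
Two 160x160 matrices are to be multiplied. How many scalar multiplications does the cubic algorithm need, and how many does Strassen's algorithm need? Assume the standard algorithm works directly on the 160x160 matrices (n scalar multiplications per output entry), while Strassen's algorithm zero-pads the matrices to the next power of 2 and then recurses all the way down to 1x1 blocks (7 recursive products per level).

Matrix multiplication for 160x160 matrices:

Strassen's algorithm requires power-of-2 dimensions. Pad 160x160 to 256x256 (next power of 2).

Standard algorithm: 160^3 = 4096000 multiplications
Strassen's algorithm: 7^(log2(256)) = 7^8 = 5764801 multiplications
Difference: 4096000 - 5764801 = -1668801 (Strassen uses MORE here due to padding overhead — for small or just-over-power-of-2 n, padding can outweigh the per-level savings)

Standard: 4096000 multiplications (160^3). Strassen: 5764801 multiplications (7^8, after padding to 256x256). Strassen reduces 8 recursive multiplications to 7 at each level.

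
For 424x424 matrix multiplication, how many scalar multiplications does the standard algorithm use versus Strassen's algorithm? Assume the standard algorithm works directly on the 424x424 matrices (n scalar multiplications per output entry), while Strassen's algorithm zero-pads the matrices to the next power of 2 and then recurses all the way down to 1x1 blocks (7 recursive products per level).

Matrix multiplication for 424x424 matrices:

Strassen's algorithm requires power-of-2 dimensions. Pad 424x424 to 512x512 (next power of 2).

Standard algorithm: 424^3 = 76225024 multiplications
Strassen's algorithm: 7^(log2(512)) = 7^9 = 40353607 multiplications
Savings: 76225024 - 40353607 = 35871417 multiplications

Standard: 76225024 multiplications (424^3). Strassen: 40353607 multiplications (7^9, after padding to 512x512). Strassen reduces 8 recursive multiplications to 7 at each level.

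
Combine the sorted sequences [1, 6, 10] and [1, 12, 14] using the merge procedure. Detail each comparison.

Merging process:

Compare 1 vs 1: take 1 from left. Merged: [1]
Compare 6 vs 1: take 1 from right. Merged: [1, 1]
Compare 6 vs 12: take 6 from left. Merged: [1, 1, 6]
Compare 10 vs 12: take 10 from left. Merged: [1, 1, 6, 10]
Append remaining from right: [12, 14]. Merged: [1, 1, 6, 10, 12, 14]

Final merged array: [1, 1, 6, 10, 12, 14]
Total comparisons: 4

The merged array is [1, 1, 6, 10, 12, 14], requiring 4 comparisons. The merge step runs in O(n) time where n is the total number of elements.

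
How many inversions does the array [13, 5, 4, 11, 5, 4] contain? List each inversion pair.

Finding inversions in [13, 5, 4, 11, 5, 4]:

(0, 1): arr[0]=13 > arr[1]=5
(0, 2): arr[0]=13 > arr[2]=4
(0, 3): arr[0]=13 > arr[3]=11
(0, 4): arr[0]=13 > arr[4]=5
(0, 5): arr[0]=13 > arr[5]=4
(1, 2): arr[1]=5 > arr[2]=4
(1, 5): arr[1]=5 > arr[5]=4
(3, 4): arr[3]=11 > arr[4]=5
(3, 5): arr[3]=11 > arr[5]=4
(4, 5): arr[4]=5 > arr[5]=4

Total inversions: 10

The array has 10 inversion(s): (0,1), (0,2), (0,3), (0,4), (0,5), (1,2), (1,5), (3,4), (3,5), (4,5). Each pair (i,j) satisfies i < j and arr[i] > arr[j].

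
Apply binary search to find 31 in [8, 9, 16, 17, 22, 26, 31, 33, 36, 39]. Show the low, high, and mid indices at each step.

Binary search for 31 in [8, 9, 16, 17, 22, 26, 31, 33, 36, 39]:

lo=0, hi=9, mid=4, arr[mid]=22 -> 22 < 31, search right half
lo=5, hi=9, mid=7, arr[mid]=33 -> 33 > 31, search left half
lo=5, hi=6, mid=5, arr[mid]=26 -> 26 < 31, search right half
lo=6, hi=6, mid=6, arr[mid]=31 -> Found target at index 6!

Binary search finds 31 at index 6 after 4 comparisons. The search repeatedly halves the search space by comparing with the middle element.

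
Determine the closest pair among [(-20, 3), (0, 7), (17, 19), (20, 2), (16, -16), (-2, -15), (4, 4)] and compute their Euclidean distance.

Computing all pairwise distances among 7 points:

d((-20, 3), (0, 7)) = 20.3961
d((-20, 3), (17, 19)) = 40.3113
d((-20, 3), (20, 2)) = 40.0125
d((-20, 3), (16, -16)) = 40.7063
d((-20, 3), (-2, -15)) = 25.4558
d((-20, 3), (4, 4)) = 24.0208
d((0, 7), (17, 19)) = 20.8087
d((0, 7), (20, 2)) = 20.6155
d((0, 7), (16, -16)) = 28.0179
d((0, 7), (-2, -15)) = 22.0907
d((0, 7), (4, 4)) = 5.0 <-- minimum
d((17, 19), (20, 2)) = 17.2627
d((17, 19), (16, -16)) = 35.0143
d((17, 19), (-2, -15)) = 38.9487
d((17, 19), (4, 4)) = 19.8494
d((20, 2), (16, -16)) = 18.4391
d((20, 2), (-2, -15)) = 27.8029
d((20, 2), (4, 4)) = 16.1245
d((16, -16), (-2, -15)) = 18.0278
d((16, -16), (4, 4)) = 23.3238
d((-2, -15), (4, 4)) = 19.9249

Closest pair: (0, 7) and (4, 4) with distance 5.0

The closest pair is (0, 7) and (4, 4) with Euclidean distance 5.0. For 7 points, brute-force pairwise comparison is shown above. For large n, the divide-and-conquer algorithm (sort by x, recurse on halves, check the dividing strip) achieves O(n log n).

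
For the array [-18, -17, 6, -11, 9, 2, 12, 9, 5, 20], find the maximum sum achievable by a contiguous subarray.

Using Kadane's algorithm on [-18, -17, 6, -11, 9, 2, 12, 9, 5, 20]:

Scanning through the array:
Position 1 (value -17): max_ending_here = -17, max_so_far = -17
Position 2 (value 6): max_ending_here = 6, max_so_far = 6
Position 3 (value -11): max_ending_here = -5, max_so_far = 6
Position 4 (value 9): max_ending_here = 9, max_so_far = 9
Position 5 (value 2): max_ending_here = 11, max_so_far = 11
Position 6 (value 12): max_ending_here = 23, max_so_far = 23
Position 7 (value 9): max_ending_here = 32, max_so_far = 32
Position 8 (value 5): max_ending_here = 37, max_so_far = 37
Position 9 (value 20): max_ending_here = 57, max_so_far = 57

Maximum subarray: [9, 2, 12, 9, 5, 20]
Maximum sum: 57

The maximum subarray is [9, 2, 12, 9, 5, 20] with sum 57. This subarray runs from index 4 to index 9.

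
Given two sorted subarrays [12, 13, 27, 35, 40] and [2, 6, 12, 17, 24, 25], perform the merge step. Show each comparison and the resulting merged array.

Merging process:

Compare 12 vs 2: take 2 from right. Merged: [2]
Compare 12 vs 6: take 6 from right. Merged: [2, 6]
Compare 12 vs 12: take 12 from left. Merged: [2, 6, 12]
Compare 13 vs 12: take 12 from right. Merged: [2, 6, 12, 12]
Compare 13 vs 17: take 13 from left. Merged: [2, 6, 12, 12, 13]
Compare 27 vs 17: take 17 from right. Merged: [2, 6, 12, 12, 13, 17]
Compare 27 vs 24: take 24 from right. Merged: [2, 6, 12, 12, 13, 17, 24]
Compare 27 vs 25: take 25 from right. Merged: [2, 6, 12, 12, 13, 17, 24, 25]
Append remaining from left: [27, 35, 40]. Merged: [2, 6, 12, 12, 13, 17, 24, 25, 27, 35, 40]

Final merged array: [2, 6, 12, 12, 13, 17, 24, 25, 27, 35, 40]
Total comparisons: 8

The merged array is [2, 6, 12, 12, 13, 17, 24, 25, 27, 35, 40], requiring 8 comparisons. The merge step runs in O(n) time where n is the total number of elements.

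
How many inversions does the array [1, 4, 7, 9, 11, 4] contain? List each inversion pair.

Finding inversions in [1, 4, 7, 9, 11, 4]:

(2, 5): arr[2]=7 > arr[5]=4
(3, 5): arr[3]=9 > arr[5]=4
(4, 5): arr[4]=11 > arr[5]=4

Total inversions: 3

The array has 3 inversion(s): (2,5), (3,5), (4,5). Each pair (i,j) satisfies i < j and arr[i] > arr[j].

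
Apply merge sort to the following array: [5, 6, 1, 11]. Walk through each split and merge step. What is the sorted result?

Merge sort trace:

Split: [5, 6, 1, 11] -> [5, 6] and [1, 11]
  Split: [5, 6] -> [5] and [6]
  Merge: [5] + [6] -> [5, 6]
  Split: [1, 11] -> [1] and [11]
  Merge: [1] + [11] -> [1, 11]
Merge: [5, 6] + [1, 11] -> [1, 5, 6, 11]

Final sorted array: [1, 5, 6, 11]

The merge sort proceeds by recursively splitting the array and merging sorted halves.
After all merges, the sorted array is [1, 5, 6, 11].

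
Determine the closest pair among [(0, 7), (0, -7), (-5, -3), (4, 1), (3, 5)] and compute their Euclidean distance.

Computing all pairwise distances among 5 points:

d((0, 7), (0, -7)) = 14.0
d((0, 7), (-5, -3)) = 11.1803
d((0, 7), (4, 1)) = 7.2111
d((0, 7), (3, 5)) = 3.6056 <-- minimum
d((0, -7), (-5, -3)) = 6.4031
d((0, -7), (4, 1)) = 8.9443
d((0, -7), (3, 5)) = 12.3693
d((-5, -3), (4, 1)) = 9.8489
d((-5, -3), (3, 5)) = 11.3137
d((4, 1), (3, 5)) = 4.1231

Closest pair: (0, 7) and (3, 5) with distance 3.6056

The closest pair is (0, 7) and (3, 5) with Euclidean distance 3.6056. For 5 points, brute-force pairwise comparison is shown above. For large n, the divide-and-conquer algorithm (sort by x, recurse on halves, check the dividing strip) achieves O(n log n).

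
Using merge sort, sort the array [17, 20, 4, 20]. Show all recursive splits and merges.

Merge sort trace:

Split: [17, 20, 4, 20] -> [17, 20] and [4, 20]
  Split: [17, 20] -> [17] and [20]
  Merge: [17] + [20] -> [17, 20]
  Split: [4, 20] -> [4] and [20]
  Merge: [4] + [20] -> [4, 20]
Merge: [17, 20] + [4, 20] -> [4, 17, 20, 20]

Final sorted array: [4, 17, 20, 20]

The merge sort proceeds by recursively splitting the array and merging sorted halves.
After all merges, the sorted array is [4, 17, 20, 20].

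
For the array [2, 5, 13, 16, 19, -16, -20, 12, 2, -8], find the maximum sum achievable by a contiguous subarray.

Using Kadane's algorithm on [2, 5, 13, 16, 19, -16, -20, 12, 2, -8]:

Scanning through the array:
Position 1 (value 5): max_ending_here = 7, max_so_far = 7
Position 2 (value 13): max_ending_here = 20, max_so_far = 20
Position 3 (value 16): max_ending_here = 36, max_so_far = 36
Position 4 (value 19): max_ending_here = 55, max_so_far = 55
Position 5 (value -16): max_ending_here = 39, max_so_far = 55
Position 6 (value -20): max_ending_here = 19, max_so_far = 55
Position 7 (value 12): max_ending_here = 31, max_so_far = 55
Position 8 (value 2): max_ending_here = 33, max_so_far = 55
Position 9 (value -8): max_ending_here = 25, max_so_far = 55

Maximum subarray: [2, 5, 13, 16, 19]
Maximum sum: 55

The maximum subarray is [2, 5, 13, 16, 19] with sum 55. This subarray runs from index 0 to index 4.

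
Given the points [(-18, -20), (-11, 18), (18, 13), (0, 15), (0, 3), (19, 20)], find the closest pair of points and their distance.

Computing all pairwise distances among 6 points:

d((-18, -20), (-11, 18)) = 38.6394
d((-18, -20), (18, 13)) = 48.8365
d((-18, -20), (0, 15)) = 39.3573
d((-18, -20), (0, 3)) = 29.2062
d((-18, -20), (19, 20)) = 54.4885
d((-11, 18), (18, 13)) = 29.4279
d((-11, 18), (0, 15)) = 11.4018
d((-11, 18), (0, 3)) = 18.6011
d((-11, 18), (19, 20)) = 30.0666
d((18, 13), (0, 15)) = 18.1108
d((18, 13), (0, 3)) = 20.5913
d((18, 13), (19, 20)) = 7.0711 <-- minimum
d((0, 15), (0, 3)) = 12.0
d((0, 15), (19, 20)) = 19.6469
d((0, 3), (19, 20)) = 25.4951

Closest pair: (18, 13) and (19, 20) with distance 7.0711

The closest pair is (18, 13) and (19, 20) with Euclidean distance 7.0711. For 6 points, brute-force pairwise comparison is shown above. For large n, the divide-and-conquer algorithm (sort by x, recurse on halves, check the dividing strip) achieves O(n log n).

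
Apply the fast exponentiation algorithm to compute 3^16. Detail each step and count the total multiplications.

Computing 3^16 by squaring (build up from 3^1; each line after the first costs one multiplication):

3^1 = 3
3^2 = (3^1)^2 = 3^2 = 9
3^4 = (3^2)^2 = 9^2 = 81
3^8 = (3^4)^2 = 81^2 = 6561
3^16 = (3^8)^2 = 6561^2 = 43046721

Result: 43046721
Multiplications needed: 4 (4 lines after 3^1)

3^16 = 43046721. Using exponentiation by squaring, this requires 4 multiplications. The key idea: if the exponent is even, square the half-power; if odd, multiply by the base once.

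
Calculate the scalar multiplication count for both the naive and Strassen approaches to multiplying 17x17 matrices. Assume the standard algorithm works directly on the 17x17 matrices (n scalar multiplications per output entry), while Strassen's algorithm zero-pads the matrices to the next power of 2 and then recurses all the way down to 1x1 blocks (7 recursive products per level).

Matrix multiplication for 17x17 matrices:

Strassen's algorithm requires power-of-2 dimensions. Pad 17x17 to 32x32 (next power of 2).

Standard algorithm: 17^3 = 4913 multiplications
Strassen's algorithm: 7^(log2(32)) = 7^5 = 16807 multiplications
Difference: 4913 - 16807 = -11894 (Strassen uses MORE here due to padding overhead — for small or just-over-power-of-2 n, padding can outweigh the per-level savings)

Standard: 4913 multiplications (17^3). Strassen: 16807 multiplications (7^5, after padding to 32x32). Strassen reduces 8 recursive multiplications to 7 at each level.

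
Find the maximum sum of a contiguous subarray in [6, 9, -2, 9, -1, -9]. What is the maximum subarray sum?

Using Kadane's algorithm on [6, 9, -2, 9, -1, -9]:

Scanning through the array:
Position 1 (value 9): max_ending_here = 15, max_so_far = 15
Position 2 (value -2): max_ending_here = 13, max_so_far = 15
Position 3 (value 9): max_ending_here = 22, max_so_far = 22
Position 4 (value -1): max_ending_here = 21, max_so_far = 22
Position 5 (value -9): max_ending_here = 12, max_so_far = 22

Maximum subarray: [6, 9, -2, 9]
Maximum sum: 22

The maximum subarray is [6, 9, -2, 9] with sum 22. This subarray runs from index 0 to index 3.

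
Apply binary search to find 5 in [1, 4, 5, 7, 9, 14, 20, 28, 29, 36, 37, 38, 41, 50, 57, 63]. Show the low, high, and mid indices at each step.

Binary search for 5 in [1, 4, 5, 7, 9, 14, 20, 28, 29, 36, 37, 38, 41, 50, 57, 63]:

lo=0, hi=15, mid=7, arr[mid]=28 -> 28 > 5, search left half
lo=0, hi=6, mid=3, arr[mid]=7 -> 7 > 5, search left half
lo=0, hi=2, mid=1, arr[mid]=4 -> 4 < 5, search right half
lo=2, hi=2, mid=2, arr[mid]=5 -> Found target at index 2!

Binary search finds 5 at index 2 after 4 comparisons. The search repeatedly halves the search space by comparing with the middle element.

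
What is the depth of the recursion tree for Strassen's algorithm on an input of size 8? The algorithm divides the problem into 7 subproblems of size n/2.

For divide and conquer with division factor 2:

Problem sizes at each level:
Level 0: 8
Level 1: 4
Level 2: 2
Level 3: 1

The root is level 0 and the size-1 base case is level 3 (the tree spans levels 0 through 3, i.e. 4 levels counting the root), so the depth is the number of divisions: log_2(8) = 3

The recursion tree depth is log_2(8) = 3. At each level, the problem size is divided by 2, so it takes 3 divisions to reduce to a base case of size 1. The algorithm makes 7 recursive calls at each level.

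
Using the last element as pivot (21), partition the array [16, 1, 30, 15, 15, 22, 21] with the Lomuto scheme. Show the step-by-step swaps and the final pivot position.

Lomuto partition with pivot = 21:

Initial array: [16, 1, 30, 15, 15, 22, 21]

arr[0]=16 <= 21: swap with position 0, array becomes [16, 1, 30, 15, 15, 22, 21]
arr[1]=1 <= 21: swap with position 1, array becomes [16, 1, 30, 15, 15, 22, 21]
arr[2]=30 > 21: no swap
arr[3]=15 <= 21: swap with position 2, array becomes [16, 1, 15, 30, 15, 22, 21]
arr[4]=15 <= 21: swap with position 3, array becomes [16, 1, 15, 15, 30, 22, 21]
arr[5]=22 > 21: no swap

Place pivot at position 4: [16, 1, 15, 15, 21, 22, 30]
Pivot position: 4

After partitioning with pivot 21, the array becomes [16, 1, 15, 15, 21, 22, 30]. The pivot is placed at index 4. All elements to the left of the pivot are <= 21, and all elements to the right are > 21.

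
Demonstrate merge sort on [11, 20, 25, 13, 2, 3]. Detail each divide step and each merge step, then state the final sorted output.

Merge sort trace:

Split: [11, 20, 25, 13, 2, 3] -> [11, 20, 25] and [13, 2, 3]
  Split: [11, 20, 25] -> [11] and [20, 25]
    Split: [20, 25] -> [20] and [25]
    Merge: [20] + [25] -> [20, 25]
  Merge: [11] + [20, 25] -> [11, 20, 25]
  Split: [13, 2, 3] -> [13] and [2, 3]
    Split: [2, 3] -> [2] and [3]
    Merge: [2] + [3] -> [2, 3]
  Merge: [13] + [2, 3] -> [2, 3, 13]
Merge: [11, 20, 25] + [2, 3, 13] -> [2, 3, 11, 13, 20, 25]

Final sorted array: [2, 3, 11, 13, 20, 25]

The merge sort proceeds by recursively splitting the array and merging sorted halves.
After all merges, the sorted array is [2, 3, 11, 13, 20, 25].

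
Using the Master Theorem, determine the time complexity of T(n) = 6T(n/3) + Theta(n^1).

Master Theorem for T(n) = 6T(n/3) + O(n^1):

a = 6, b = 3, c = 1
log_b(a) = log_3(6) = 1.6309

Case 1: c = 1 < log_3(6) = 1.6309
T(n) = O(n^(log_3 6))

For T(n) = 6T(n/3) + O(n^1): log_3(6) = 1.6309. This is Case 1 of the Master Theorem (c < log_b(a), work dominated by leaves), giving O(n^(log_3 6)).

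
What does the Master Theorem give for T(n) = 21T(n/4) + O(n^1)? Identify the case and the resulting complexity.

Master Theorem for T(n) = 21T(n/4) + O(n^1):

a = 21, b = 4, c = 1
log_b(a) = log_4(21) = 2.1962

Case 1: c = 1 < log_4(21) = 2.1962
T(n) = O(n^(log_4 21))

For T(n) = 21T(n/4) + O(n^1): log_4(21) = 2.1962. This is Case 1 of the Master Theorem (c < log_b(a), work dominated by leaves), giving O(n^(log_4 21)).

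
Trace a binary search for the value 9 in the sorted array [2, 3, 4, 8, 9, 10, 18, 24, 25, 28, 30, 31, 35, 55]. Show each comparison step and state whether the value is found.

Binary search for 9 in [2, 3, 4, 8, 9, 10, 18, 24, 25, 28, 30, 31, 35, 55]:

lo=0, hi=13, mid=6, arr[mid]=18 -> 18 > 9, search left half
lo=0, hi=5, mid=2, arr[mid]=4 -> 4 < 9, search right half
lo=3, hi=5, mid=4, arr[mid]=9 -> Found target at index 4!

Binary search finds 9 at index 4 after 3 comparisons. The search repeatedly halves the search space by comparing with the middle element.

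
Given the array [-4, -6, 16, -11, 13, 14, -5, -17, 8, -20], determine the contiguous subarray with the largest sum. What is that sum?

Using Kadane's algorithm on [-4, -6, 16, -11, 13, 14, -5, -17, 8, -20]:

Scanning through the array:
Position 1 (value -6): max_ending_here = -6, max_so_far = -4
Position 2 (value 16): max_ending_here = 16, max_so_far = 16
Position 3 (value -11): max_ending_here = 5, max_so_far = 16
Position 4 (value 13): max_ending_here = 18, max_so_far = 18
Position 5 (value 14): max_ending_here = 32, max_so_far = 32
Position 6 (value -5): max_ending_here = 27, max_so_far = 32
Position 7 (value -17): max_ending_here = 10, max_so_far = 32
Position 8 (value 8): max_ending_here = 18, max_so_far = 32
Position 9 (value -20): max_ending_here = -2, max_so_far = 32

Maximum subarray: [16, -11, 13, 14]
Maximum sum: 32

The maximum subarray is [16, -11, 13, 14] with sum 32. This subarray runs from index 2 to index 5.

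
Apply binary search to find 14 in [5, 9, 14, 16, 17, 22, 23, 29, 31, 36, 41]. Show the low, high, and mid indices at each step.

Binary search for 14 in [5, 9, 14, 16, 17, 22, 23, 29, 31, 36, 41]:

lo=0, hi=10, mid=5, arr[mid]=22 -> 22 > 14, search left half
lo=0, hi=4, mid=2, arr[mid]=14 -> Found target at index 2!

Binary search finds 14 at index 2 after 2 comparisons. The search repeatedly halves the search space by comparing with the middle element.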